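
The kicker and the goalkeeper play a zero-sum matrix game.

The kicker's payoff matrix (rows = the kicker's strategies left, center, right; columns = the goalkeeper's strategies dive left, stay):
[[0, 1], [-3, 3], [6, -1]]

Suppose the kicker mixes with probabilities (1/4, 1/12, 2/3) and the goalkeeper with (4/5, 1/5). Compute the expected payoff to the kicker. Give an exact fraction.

Against (4/5, 1/5), each row's expected payoff is left: 1/5; center: -9/5; right: 23/5.
Taking the (1/4, 1/12, 2/3)-weighted average: (1/4)·(1/5) + (1/12)·(-9/5) + (2/3)·(23/5) = 89/30.

89/30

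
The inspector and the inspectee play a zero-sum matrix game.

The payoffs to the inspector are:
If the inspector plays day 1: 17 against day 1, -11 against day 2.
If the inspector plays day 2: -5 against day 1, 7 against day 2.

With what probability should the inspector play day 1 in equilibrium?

Row minima are -11 and -5, so the inspector's maximin is -5; column maxima are 17 and 7, so the inspectee's minimax is 7. These differ, so the equilibrium is in mixed strategies.
Let the inspector play day 1 with probability p. The inspectee is indifferent when 17p − 5(1−p) = −11p + 7(1−p), giving p = 3/10.

3/10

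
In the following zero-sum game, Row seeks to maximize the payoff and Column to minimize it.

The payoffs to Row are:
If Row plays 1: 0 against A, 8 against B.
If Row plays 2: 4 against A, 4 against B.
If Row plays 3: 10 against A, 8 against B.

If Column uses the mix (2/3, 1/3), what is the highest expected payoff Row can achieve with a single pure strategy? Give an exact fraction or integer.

1: (0)·(2/3) + (8)·(1/3) = 8/3.
2: (4)·(2/3) + (4)·(1/3) = 4.
3: (10)·(2/3) + (8)·(1/3) = 28/3.
The best pure response is 3 with expected payoff 28/3.

28/3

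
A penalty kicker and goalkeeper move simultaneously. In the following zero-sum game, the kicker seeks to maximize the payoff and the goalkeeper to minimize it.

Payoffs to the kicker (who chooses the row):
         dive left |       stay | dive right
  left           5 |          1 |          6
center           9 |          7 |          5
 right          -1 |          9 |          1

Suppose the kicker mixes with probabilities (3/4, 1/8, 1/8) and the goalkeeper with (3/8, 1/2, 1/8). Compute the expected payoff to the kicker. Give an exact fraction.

61/16

Against (3/8, 1/2, 1/8), each row's expected payoff is left: 25/8; center: 15/2; right: 17/4.
Taking the (3/4, 1/8, 1/8)-weighted average: (3/4)·(25/8) + (1/8)·(15/2) + (1/8)·(17/4) = 61/16.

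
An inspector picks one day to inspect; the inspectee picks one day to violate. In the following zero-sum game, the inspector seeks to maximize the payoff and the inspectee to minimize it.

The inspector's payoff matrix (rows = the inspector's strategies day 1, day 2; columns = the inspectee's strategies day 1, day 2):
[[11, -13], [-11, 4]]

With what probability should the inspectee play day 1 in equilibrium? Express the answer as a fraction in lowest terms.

Row minima are -13 and -11, so the inspector's maximin is -11; column maxima are 11 and 4, so the inspectee's minimax is 4. These differ, so the equilibrium is in mixed strategies.
Let the inspectee play day 1 with probability q. The inspector is indifferent when 11q − 13(1−q) = −11q + 4(1−q), giving q = 17/39.

17/39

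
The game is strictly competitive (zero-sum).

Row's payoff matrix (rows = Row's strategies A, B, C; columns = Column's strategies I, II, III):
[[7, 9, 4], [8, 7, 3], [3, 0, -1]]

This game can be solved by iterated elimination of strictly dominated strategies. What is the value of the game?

Row C is strictly dominated by row A (7>3, 9>0, 4>-1); eliminate C.
Column I is strictly dominated by III for Column (4<7, 3<8); eliminate I.
Row B is strictly dominated by row A (9>7, 4>3); eliminate B.
Column II is strictly dominated by III for Column (4<9); eliminate II.
Only (A, III) remains, with payoff 4.

4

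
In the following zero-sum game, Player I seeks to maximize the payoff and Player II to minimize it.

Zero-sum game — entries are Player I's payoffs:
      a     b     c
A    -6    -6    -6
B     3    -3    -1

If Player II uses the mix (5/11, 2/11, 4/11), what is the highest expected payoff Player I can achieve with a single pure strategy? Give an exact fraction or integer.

A: (-6)·(5/11) + (-6)·(2/11) + (-6)·(4/11) = -6.
B: (3)·(5/11) + (-3)·(2/11) + (-1)·(4/11) = 5/11.
The best pure response is B with expected payoff 5/11.

5/11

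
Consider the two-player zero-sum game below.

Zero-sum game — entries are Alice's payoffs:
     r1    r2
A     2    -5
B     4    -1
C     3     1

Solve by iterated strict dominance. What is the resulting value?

1

Row A is strictly dominated by row B (4>2, -1>-5); eliminate A.
Column r1 is strictly dominated by r2 for Bob (-1<4, 1<3); eliminate r1.
Row B is strictly dominated by row C (1>-1); eliminate B.
Only (C, r2) remains, with payoff 1.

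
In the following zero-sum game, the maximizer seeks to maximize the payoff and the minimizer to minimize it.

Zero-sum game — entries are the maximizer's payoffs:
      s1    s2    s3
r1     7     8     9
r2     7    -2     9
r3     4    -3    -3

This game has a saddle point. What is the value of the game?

7

Row minima: 7, -2, -3 → the maximizer's maximin is 7.
Column maxima: 7, 8, 9 → the minimizer's minimax is 7.
They coincide at (r1, s1), so the value is 7.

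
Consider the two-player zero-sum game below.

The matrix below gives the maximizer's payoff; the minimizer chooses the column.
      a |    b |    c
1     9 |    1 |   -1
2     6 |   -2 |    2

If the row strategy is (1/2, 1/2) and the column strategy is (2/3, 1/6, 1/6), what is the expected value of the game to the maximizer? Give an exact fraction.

5

Against (2/3, 1/6, 1/6), each row's expected payoff is 1: 6; 2: 4.
Taking the (1/2, 1/2)-weighted average: (1/2)·(6) + (1/2)·(4) = 5.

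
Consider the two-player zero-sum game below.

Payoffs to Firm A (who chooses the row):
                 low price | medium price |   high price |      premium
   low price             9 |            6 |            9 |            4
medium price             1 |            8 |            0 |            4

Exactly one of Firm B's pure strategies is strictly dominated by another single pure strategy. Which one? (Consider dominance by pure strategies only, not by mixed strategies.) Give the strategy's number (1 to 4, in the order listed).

Firm B prefers columns that give Firm A less. Compare medium price with premium: 4 < 6, 4 < 8.
So premium strictly dominates medium price for Firm B; medium price is strictly dominated.

2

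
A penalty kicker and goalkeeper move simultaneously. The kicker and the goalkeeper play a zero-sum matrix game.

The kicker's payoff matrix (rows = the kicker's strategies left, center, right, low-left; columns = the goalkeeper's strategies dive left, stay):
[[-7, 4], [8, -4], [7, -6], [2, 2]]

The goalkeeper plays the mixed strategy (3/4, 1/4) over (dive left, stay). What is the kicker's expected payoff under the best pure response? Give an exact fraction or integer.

left: (-7)·(3/4) + (4)·(1/4) = -17/4.
center: (8)·(3/4) + (-4)·(1/4) = 5.
right: (7)·(3/4) + (-6)·(1/4) = 15/4.
low-left: (2)·(3/4) + (2)·(1/4) = 2.
The best pure response is center with expected payoff 5.

5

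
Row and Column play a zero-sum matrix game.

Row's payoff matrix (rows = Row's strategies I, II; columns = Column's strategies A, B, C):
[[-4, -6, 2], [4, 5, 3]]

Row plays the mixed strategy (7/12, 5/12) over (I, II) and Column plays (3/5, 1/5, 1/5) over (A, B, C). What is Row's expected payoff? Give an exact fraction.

Against (3/5, 1/5, 1/5), each row's expected payoff is I: -16/5; II: 4.
Taking the (7/12, 5/12)-weighted average: (7/12)·(-16/5) + (5/12)·(4) = -1/5.

-1/5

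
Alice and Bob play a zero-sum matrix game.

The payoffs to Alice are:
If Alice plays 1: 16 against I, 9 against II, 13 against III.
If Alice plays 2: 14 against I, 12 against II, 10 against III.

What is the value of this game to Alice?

11

Column I is strictly dominated by III for Bob (it gives Alice more in every row).
The remaining 2×2 game on (1, 2) × (II, III) has no saddle point. Let Alice play 1 with probability p; indifference gives 9p + 12(1−p) = 13p + 10(1−p), so p = 1/3.
Similarly Bob's optimal q on II is 1/2, and the value is 9·(1/2) + (13)·(1/2) = 11.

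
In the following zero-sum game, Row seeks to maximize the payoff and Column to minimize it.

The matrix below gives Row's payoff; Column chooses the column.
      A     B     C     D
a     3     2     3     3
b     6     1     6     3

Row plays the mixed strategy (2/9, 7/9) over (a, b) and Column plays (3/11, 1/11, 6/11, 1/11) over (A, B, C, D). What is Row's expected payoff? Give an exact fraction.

Against (3/11, 1/11, 6/11, 1/11), each row's expected payoff is a: 32/11; b: 58/11.
Taking the (2/9, 7/9)-weighted average: (2/9)·(32/11) + (7/9)·(58/11) = 470/99.

470/99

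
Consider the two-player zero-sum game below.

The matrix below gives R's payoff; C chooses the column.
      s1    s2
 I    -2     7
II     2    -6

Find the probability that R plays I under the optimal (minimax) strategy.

8/17

Row minima are -2 and -6, so R's maximin is -2; column maxima are 2 and 7, so C's minimax is 2. These differ, so the equilibrium is in mixed strategies.
Let R play I with probability p. C is indifferent when −2p + 2(1−p) = 7p − 6(1−p), giving p = 8/17.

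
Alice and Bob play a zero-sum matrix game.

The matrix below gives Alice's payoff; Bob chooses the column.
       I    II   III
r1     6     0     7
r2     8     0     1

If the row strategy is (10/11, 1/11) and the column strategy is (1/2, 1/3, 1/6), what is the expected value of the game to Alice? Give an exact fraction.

Against (1/2, 1/3, 1/6), each row's expected payoff is r1: 25/6; r2: 25/6.
Taking the (10/11, 1/11)-weighted average: (10/11)·(25/6) + (1/11)·(25/6) = 25/6.

25/6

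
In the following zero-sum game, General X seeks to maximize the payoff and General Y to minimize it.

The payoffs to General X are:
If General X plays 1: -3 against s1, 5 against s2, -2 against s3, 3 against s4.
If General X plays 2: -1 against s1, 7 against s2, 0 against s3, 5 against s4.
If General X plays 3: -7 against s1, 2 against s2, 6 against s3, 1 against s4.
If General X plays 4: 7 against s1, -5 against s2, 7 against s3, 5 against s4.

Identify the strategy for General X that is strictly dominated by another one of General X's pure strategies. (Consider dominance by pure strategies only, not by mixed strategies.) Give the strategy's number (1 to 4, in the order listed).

1

Compare 1 with 2: -1 > -3, 7 > 5, 0 > -2, 5 > 3.
So 2 strictly dominates 1 for General X; 1 is strictly dominated.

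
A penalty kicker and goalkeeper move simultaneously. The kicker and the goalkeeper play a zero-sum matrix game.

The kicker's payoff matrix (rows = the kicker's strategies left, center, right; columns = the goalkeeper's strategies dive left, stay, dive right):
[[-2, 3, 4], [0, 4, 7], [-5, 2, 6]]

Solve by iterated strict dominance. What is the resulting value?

0

Column dive right is strictly dominated by dive left for the goalkeeper (-2<4, 0<7, -5<6); eliminate dive right.
Column stay is strictly dominated by dive left for the goalkeeper (-2<3, 0<4, -5<2); eliminate stay.
Row left is strictly dominated by row center (0>-2); eliminate left.
Row right is strictly dominated by row center (0>-5); eliminate right.
Only (center, dive left) remains, with payoff 0.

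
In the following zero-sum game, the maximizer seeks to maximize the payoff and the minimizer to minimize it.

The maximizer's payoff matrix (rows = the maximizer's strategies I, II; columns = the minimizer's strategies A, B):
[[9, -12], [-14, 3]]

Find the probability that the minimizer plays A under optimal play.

15/38

Row minima are -12 and -14, so the maximizer's maximin is -12; column maxima are 9 and 3, so the minimizer's minimax is 3. These differ, so the equilibrium is in mixed strategies.
Let the minimizer play A with probability q. The maximizer is indifferent when 9q − 12(1−q) = −14q + 3(1−q), giving q = 15/38.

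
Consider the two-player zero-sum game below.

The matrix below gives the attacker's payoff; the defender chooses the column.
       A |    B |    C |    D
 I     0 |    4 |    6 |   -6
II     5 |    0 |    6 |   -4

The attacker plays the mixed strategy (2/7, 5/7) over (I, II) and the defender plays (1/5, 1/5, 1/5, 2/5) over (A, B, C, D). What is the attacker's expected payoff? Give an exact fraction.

11/35

Against (1/5, 1/5, 1/5, 2/5), each row's expected payoff is I: -2/5; II: 3/5.
Taking the (2/7, 5/7)-weighted average: (2/7)·(-2/5) + (5/7)·(3/5) = 11/35.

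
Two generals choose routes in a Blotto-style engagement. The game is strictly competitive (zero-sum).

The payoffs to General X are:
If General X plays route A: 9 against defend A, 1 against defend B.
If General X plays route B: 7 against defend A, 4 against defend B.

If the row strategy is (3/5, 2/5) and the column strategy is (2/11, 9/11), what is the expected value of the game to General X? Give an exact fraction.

181/55

Against (2/11, 9/11), each row's expected payoff is route A: 27/11; route B: 50/11.
Taking the (3/5, 2/5)-weighted average: (3/5)·(27/11) + (2/5)·(50/11) = 181/55.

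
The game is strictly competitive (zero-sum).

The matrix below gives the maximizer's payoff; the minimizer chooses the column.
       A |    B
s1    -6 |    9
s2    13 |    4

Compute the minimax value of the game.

Row minima are -6 and 4, so the maximizer's maximin is 4; column maxima are 13 and 9, so the minimizer's minimax is 9. These differ, so the equilibrium is in mixed strategies.
Let the maximizer play s1 with probability p. The minimizer is indifferent when −6p + 13(1−p) = 9p + 4(1−p), giving p = 3/8.
Let the minimizer play A with probability q. The maximizer is indifferent when −6q + 9(1−q) = 13q + 4(1−q), giving q = 5/24.
The value is -6·(5/24) + (9)·(19/24) = 47/8.

47/8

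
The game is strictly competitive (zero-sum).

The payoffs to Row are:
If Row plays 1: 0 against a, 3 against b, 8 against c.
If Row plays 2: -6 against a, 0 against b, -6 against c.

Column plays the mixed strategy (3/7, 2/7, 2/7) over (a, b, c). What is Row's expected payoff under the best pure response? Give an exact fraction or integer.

22/7

1: (0)·(3/7) + (3)·(2/7) + (8)·(2/7) = 22/7.
2: (-6)·(3/7) + (0)·(2/7) + (-6)·(2/7) = -30/7.
The best pure response is 1 with expected payoff 22/7.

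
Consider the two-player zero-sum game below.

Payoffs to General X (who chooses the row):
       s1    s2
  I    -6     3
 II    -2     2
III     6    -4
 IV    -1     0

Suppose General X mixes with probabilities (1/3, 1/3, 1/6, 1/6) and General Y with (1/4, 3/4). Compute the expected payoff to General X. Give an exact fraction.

7/24

Against (1/4, 3/4), each row's expected payoff is I: 3/4; II: 1; III: -3/2; IV: -1/4.
Taking the (1/3, 1/3, 1/6, 1/6)-weighted average: (1/3)·(3/4) + (1/3)·(1) + (1/6)·(-3/2) + (1/6)·(-1/4) = 7/24.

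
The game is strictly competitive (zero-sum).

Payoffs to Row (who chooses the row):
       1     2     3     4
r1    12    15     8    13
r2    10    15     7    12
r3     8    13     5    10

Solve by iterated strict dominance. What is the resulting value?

8

Row r3 is strictly dominated by row r1 (12>8, 15>13, 8>5, 13>10); eliminate r3.
Column 2 is strictly dominated by 1 for Column (12<15, 10<15); eliminate 2.
Column 1 is strictly dominated by 3 for Column (8<12, 7<10); eliminate 1.
Column 4 is strictly dominated by 3 for Column (8<13, 7<12); eliminate 4.
Row r2 is strictly dominated by row r1 (8>7); eliminate r2.
Only (r1, 3) remains, with payoff 8.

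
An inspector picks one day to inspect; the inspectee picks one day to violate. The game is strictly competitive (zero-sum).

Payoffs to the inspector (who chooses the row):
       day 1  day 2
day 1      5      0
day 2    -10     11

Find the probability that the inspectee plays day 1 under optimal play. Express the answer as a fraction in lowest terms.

Row minima are 0 and -10, so the inspector's maximin is 0; column maxima are 5 and 11, so the inspectee's minimax is 5. These differ, so the equilibrium is in mixed strategies.
Let the inspectee play day 1 with probability q. The inspector is indifferent when 5q = −10q + 11(1−q), giving q = 11/26.

11/26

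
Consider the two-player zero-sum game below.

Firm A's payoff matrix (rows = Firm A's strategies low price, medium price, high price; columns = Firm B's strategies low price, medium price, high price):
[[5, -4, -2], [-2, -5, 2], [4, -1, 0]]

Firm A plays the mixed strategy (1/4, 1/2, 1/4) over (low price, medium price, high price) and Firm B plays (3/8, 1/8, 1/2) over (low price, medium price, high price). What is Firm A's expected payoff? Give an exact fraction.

Against (3/8, 1/8, 1/2), each row's expected payoff is low price: 3/8; medium price: -3/8; high price: 11/8.
Taking the (1/4, 1/2, 1/4)-weighted average: (1/4)·(3/8) + (1/2)·(-3/8) + (1/4)·(11/8) = 1/4.

1/4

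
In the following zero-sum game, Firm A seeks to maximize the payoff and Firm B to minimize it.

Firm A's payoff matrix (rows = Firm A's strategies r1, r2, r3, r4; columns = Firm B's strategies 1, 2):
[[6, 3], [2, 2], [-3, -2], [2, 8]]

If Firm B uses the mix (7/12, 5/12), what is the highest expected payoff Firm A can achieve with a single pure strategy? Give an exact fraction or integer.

r1: (6)·(7/12) + (3)·(5/12) = 19/4.
r2: (2)·(7/12) + (2)·(5/12) = 2.
r3: (-3)·(7/12) + (-2)·(5/12) = -31/12.
r4: (2)·(7/12) + (8)·(5/12) = 9/2.
The best pure response is r1 with expected payoff 19/4.

19/4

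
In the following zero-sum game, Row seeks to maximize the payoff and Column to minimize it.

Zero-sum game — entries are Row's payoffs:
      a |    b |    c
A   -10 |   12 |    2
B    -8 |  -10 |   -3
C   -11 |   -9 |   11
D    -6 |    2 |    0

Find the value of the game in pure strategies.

-6

Row minima: -10, -10, -11, -6 → Row's maximin is -6.
Column maxima: -6, 12, 11 → Column's minimax is -6.
They coincide at (D, a), so the value is -6.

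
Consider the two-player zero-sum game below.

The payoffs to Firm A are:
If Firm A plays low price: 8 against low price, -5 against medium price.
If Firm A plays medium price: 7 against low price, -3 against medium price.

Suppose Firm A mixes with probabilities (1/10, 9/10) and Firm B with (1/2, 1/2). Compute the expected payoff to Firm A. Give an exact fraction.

Against (1/2, 1/2), each row's expected payoff is low price: 3/2; medium price: 2.
Taking the (1/10, 9/10)-weighted average: (1/10)·(3/2) + (9/10)·(2) = 39/20.

39/20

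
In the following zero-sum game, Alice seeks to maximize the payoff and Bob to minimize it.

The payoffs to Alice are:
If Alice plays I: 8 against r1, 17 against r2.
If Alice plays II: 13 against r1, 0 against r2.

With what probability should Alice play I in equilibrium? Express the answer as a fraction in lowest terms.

13/22

Row minima are 8 and 0, so Alice's maximin is 8; column maxima are 13 and 17, so Bob's minimax is 13. These differ, so the equilibrium is in mixed strategies.
Let Alice play I with probability p. Bob is indifferent when 8p + 13(1−p) = 17p, giving p = 13/22.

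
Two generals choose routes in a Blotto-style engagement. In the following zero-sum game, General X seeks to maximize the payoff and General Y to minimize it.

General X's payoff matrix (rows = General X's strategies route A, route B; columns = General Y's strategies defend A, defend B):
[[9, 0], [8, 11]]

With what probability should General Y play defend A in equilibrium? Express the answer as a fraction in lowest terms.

11/12

Row minima are 0 and 8, so General X's maximin is 8; column maxima are 9 and 11, so General Y's minimax is 9. These differ, so the equilibrium is in mixed strategies.
Let General Y play defend A with probability q. General X is indifferent when 9q = 8q + 11(1−q), giving q = 11/12.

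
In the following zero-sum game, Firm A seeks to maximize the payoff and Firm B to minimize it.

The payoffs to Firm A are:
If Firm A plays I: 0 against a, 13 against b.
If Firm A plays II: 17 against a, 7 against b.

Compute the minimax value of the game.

Row minima are 0 and 7, so Firm A's maximin is 7; column maxima are 17 and 13, so Firm B's minimax is 13. These differ, so the equilibrium is in mixed strategies.
Let Firm A play I with probability p. Firm B is indifferent when 17(1−p) = 13p + 7(1−p), giving p = 10/23.
Let Firm B play a with probability q. Firm A is indifferent when 13(1−q) = 17q + 7(1−q), giving q = 6/23.
The value is 0·(6/23) + (13)·(17/23) = 221/23.

221/23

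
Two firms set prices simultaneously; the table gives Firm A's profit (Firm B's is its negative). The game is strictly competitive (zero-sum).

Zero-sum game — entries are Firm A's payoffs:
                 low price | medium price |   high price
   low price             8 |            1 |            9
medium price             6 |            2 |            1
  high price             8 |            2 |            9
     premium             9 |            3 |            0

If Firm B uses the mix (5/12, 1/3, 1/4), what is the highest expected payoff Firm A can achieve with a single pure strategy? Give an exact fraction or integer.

25/4

low price: (8)·(5/12) + (1)·(1/3) + (9)·(1/4) = 71/12.
medium price: (6)·(5/12) + (2)·(1/3) + (1)·(1/4) = 41/12.
high price: (8)·(5/12) + (2)·(1/3) + (9)·(1/4) = 25/4.
premium: (9)·(5/12) + (3)·(1/3) + (0)·(1/4) = 19/4.
The best pure response is high price with expected payoff 25/4.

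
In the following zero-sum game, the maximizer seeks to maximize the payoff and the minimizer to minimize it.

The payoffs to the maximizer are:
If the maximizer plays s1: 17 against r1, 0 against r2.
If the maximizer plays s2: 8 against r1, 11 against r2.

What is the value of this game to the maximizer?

Row minima are 0 and 8, so the maximizer's maximin is 8; column maxima are 17 and 11, so the minimizer's minimax is 11. These differ, so the equilibrium is in mixed strategies.
Let the maximizer play s1 with probability p. The minimizer is indifferent when 17p + 8(1−p) = 11(1−p), giving p = 3/20.
Let the minimizer play r1 with probability q. The maximizer is indifferent when 17q = 8q + 11(1−q), giving q = 11/20.
The value is 17·(11/20) + (0)·(9/20) = 187/20.

187/20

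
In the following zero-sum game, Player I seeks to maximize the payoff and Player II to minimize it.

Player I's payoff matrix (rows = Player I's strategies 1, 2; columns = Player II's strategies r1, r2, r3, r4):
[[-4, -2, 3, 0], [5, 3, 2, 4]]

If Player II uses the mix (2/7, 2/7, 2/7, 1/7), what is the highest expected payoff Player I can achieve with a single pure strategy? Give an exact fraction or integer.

24/7

1: (-4)·(2/7) + (-2)·(2/7) + (3)·(2/7) + (0)·(1/7) = -6/7.
2: (5)·(2/7) + (3)·(2/7) + (2)·(2/7) + (4)·(1/7) = 24/7.
The best pure response is 2 with expected payoff 24/7.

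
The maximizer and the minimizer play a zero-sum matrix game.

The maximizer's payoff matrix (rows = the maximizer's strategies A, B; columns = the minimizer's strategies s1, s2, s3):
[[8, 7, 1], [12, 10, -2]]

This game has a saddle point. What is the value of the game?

Row minima: 1, -2 → the maximizer's maximin is 1.
Column maxima: 12, 10, 1 → the minimizer's minimax is 1.
They coincide at (A, s3), so the value is 1.

1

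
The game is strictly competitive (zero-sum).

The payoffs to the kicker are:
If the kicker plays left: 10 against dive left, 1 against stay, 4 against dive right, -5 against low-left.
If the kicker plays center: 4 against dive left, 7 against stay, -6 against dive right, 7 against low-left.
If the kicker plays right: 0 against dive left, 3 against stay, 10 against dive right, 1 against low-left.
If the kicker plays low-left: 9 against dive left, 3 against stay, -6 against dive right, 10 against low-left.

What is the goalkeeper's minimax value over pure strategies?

The worst case (largest entry) in each column is dive left: 10, stay: 7, dive right: 10, low-left: 10.
The best (smallest) of these is 7.

7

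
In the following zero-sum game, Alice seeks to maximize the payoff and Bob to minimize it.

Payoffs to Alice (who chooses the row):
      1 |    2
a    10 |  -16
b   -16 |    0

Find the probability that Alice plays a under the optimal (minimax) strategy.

Row minima are -16 and -16, so Alice's maximin is -16; column maxima are 10 and 0, so Bob's minimax is 0. These differ, so the equilibrium is in mixed strategies.
Let Alice play a with probability p. Bob is indifferent when 10p − 16(1−p) = −16p, giving p = 8/21.

8/21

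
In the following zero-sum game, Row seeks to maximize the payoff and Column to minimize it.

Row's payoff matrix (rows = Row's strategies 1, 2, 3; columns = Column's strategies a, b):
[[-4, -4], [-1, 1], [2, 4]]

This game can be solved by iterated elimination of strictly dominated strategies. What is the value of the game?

Row 1 is strictly dominated by row 2 (-1>-4, 1>-4); eliminate 1.
Column b is strictly dominated by a for Column (-1<1, 2<4); eliminate b.
Row 2 is strictly dominated by row 3 (2>-1); eliminate 2.
Only (3, a) remains, with payoff 2.

2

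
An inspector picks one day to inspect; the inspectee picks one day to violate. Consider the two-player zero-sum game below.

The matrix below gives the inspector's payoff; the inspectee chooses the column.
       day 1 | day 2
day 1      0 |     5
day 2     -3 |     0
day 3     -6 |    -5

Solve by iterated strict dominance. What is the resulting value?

0

Row day 2 is strictly dominated by row day 1 (0>-3, 5>0); eliminate day 2.
Column day 2 is strictly dominated by day 1 for the inspectee (0<5, -6<-5); eliminate day 2.
Row day 3 is strictly dominated by row day 1 (0>-6); eliminate day 3.
Only (day 1, day 1) remains, with payoff 0.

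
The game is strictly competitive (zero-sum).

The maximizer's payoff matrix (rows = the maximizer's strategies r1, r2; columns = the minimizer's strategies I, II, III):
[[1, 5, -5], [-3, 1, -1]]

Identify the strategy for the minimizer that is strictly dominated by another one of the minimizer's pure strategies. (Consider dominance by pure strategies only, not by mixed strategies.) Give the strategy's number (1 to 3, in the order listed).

The minimizer prefers columns that give the maximizer less. Compare II with I: 1 < 5, -3 < 1.
So I strictly dominates II for the minimizer; II is strictly dominated.

2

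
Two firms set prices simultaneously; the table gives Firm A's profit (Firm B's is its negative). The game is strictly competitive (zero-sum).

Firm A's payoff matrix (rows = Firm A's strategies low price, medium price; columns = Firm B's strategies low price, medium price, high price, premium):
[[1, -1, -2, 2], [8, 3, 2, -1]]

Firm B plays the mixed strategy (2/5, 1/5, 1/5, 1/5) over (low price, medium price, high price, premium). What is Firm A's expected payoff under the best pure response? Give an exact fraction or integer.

low price: (1)·(2/5) + (-1)·(1/5) + (-2)·(1/5) + (2)·(1/5) = 1/5.
medium price: (8)·(2/5) + (3)·(1/5) + (2)·(1/5) + (-1)·(1/5) = 4.
The best pure response is medium price with expected payoff 4.

4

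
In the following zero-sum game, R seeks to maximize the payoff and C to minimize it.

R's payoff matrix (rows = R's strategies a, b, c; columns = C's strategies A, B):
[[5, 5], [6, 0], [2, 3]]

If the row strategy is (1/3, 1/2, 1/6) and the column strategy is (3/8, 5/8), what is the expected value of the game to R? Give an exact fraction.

Against (3/8, 5/8), each row's expected payoff is a: 5; b: 9/4; c: 21/8.
Taking the (1/3, 1/2, 1/6)-weighted average: (1/3)·(5) + (1/2)·(9/4) + (1/6)·(21/8) = 155/48.

155/48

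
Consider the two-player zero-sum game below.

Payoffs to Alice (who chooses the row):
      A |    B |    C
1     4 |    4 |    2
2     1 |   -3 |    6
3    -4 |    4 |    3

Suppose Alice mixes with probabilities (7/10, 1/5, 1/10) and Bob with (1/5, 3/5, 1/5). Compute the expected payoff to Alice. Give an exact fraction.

133/50

Against (1/5, 3/5, 1/5), each row's expected payoff is 1: 18/5; 2: -2/5; 3: 11/5.
Taking the (7/10, 1/5, 1/10)-weighted average: (7/10)·(18/5) + (1/5)·(-2/5) + (1/10)·(11/5) = 133/50.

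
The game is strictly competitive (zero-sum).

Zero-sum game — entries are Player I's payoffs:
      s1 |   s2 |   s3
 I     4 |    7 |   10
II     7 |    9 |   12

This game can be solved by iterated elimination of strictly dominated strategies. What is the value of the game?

Column s3 is strictly dominated by s1 for Player II (4<10, 7<12); eliminate s3.
Row I is strictly dominated by row II (7>4, 9>7); eliminate I.
Column s2 is strictly dominated by s1 for Player II (7<9); eliminate s2.
Only (II, s1) remains, with payoff 7.

7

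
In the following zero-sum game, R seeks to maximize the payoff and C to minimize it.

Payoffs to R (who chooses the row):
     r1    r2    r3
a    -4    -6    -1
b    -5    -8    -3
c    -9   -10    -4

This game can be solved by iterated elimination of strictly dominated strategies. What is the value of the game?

Column r1 is strictly dominated by r2 for C (-6<-4, -8<-5, -10<-9); eliminate r1.
Column r3 is strictly dominated by r2 for C (-6<-1, -8<-3, -10<-4); eliminate r3.
Row b is strictly dominated by row a (-6>-8); eliminate b.
Row c is strictly dominated by row a (-6>-10); eliminate c.
Only (a, r2) remains, with payoff -6.

-6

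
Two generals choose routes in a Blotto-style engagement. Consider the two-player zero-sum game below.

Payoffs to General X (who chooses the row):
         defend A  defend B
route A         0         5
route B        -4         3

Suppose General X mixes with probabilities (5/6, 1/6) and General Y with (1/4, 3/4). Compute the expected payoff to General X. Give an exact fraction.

10/3

Against (1/4, 3/4), each row's expected payoff is route A: 15/4; route B: 5/4.
Taking the (5/6, 1/6)-weighted average: (5/6)·(15/4) + (1/6)·(5/4) = 10/3.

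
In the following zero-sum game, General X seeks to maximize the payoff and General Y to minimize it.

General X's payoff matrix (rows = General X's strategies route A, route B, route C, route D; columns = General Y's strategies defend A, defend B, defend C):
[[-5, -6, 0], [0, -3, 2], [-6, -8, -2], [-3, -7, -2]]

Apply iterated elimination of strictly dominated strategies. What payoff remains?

-3

Column defend A is strictly dominated by defend B for General Y (-6<-5, -3<0, -8<-6, -7<-3); eliminate defend A.
Column defend C is strictly dominated by defend B for General Y (-6<0, -3<2, -8<-2, -7<-2); eliminate defend C.
Row route C is strictly dominated by row route A (-6>-8); eliminate route C.
Row route D is strictly dominated by row route A (-6>-7); eliminate route D.
Row route A is strictly dominated by row route B (-3>-6); eliminate route A.
Only (route B, defend B) remains, with payoff -3.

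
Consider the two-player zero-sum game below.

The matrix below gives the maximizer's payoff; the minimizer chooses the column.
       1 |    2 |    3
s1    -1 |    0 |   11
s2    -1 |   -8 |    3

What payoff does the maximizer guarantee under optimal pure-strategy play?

-1

Row minima: -1, -8 → the maximizer's maximin is -1.
Column maxima: -1, 0, 11 → the minimizer's minimax is -1.
They coincide at (s1, 1), so the value is -1.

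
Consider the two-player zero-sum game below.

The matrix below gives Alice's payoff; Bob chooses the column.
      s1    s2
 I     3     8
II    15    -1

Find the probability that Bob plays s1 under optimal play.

Row minima are 3 and -1, so Alice's maximin is 3; column maxima are 15 and 8, so Bob's minimax is 8. These differ, so the equilibrium is in mixed strategies.
Let Bob play s1 with probability q. Alice is indifferent when 3q + 8(1−q) = 15q − (1−q), giving q = 3/7.

3/7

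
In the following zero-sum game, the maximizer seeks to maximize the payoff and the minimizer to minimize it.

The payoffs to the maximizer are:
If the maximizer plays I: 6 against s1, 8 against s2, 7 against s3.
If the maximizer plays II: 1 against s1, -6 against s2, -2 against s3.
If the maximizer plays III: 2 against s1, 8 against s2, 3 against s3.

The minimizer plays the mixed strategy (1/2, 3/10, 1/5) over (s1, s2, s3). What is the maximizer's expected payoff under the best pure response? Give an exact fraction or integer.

34/5

I: (6)·(1/2) + (8)·(3/10) + (7)·(1/5) = 34/5.
II: (1)·(1/2) + (-6)·(3/10) + (-2)·(1/5) = -17/10.
III: (2)·(1/2) + (8)·(3/10) + (3)·(1/5) = 4.
The best pure response is I with expected payoff 34/5.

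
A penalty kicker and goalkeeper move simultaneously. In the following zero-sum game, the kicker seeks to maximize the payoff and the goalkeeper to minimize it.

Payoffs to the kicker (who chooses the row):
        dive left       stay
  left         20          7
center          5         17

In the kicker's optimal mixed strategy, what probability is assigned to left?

Row minima are 7 and 5, so the kicker's maximin is 7; column maxima are 20 and 17, so the goalkeeper's minimax is 17. These differ, so the equilibrium is in mixed strategies.
Let the kicker play left with probability p. The goalkeeper is indifferent when 20p + 5(1−p) = 7p + 17(1−p), giving p = 12/25.

12/25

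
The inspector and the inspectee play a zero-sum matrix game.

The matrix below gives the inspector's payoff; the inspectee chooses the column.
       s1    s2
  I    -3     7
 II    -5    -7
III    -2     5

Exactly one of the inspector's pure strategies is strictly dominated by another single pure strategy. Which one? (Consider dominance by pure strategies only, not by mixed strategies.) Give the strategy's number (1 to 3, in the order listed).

Compare II with I: -3 > -5, 7 > -7.
So I strictly dominates II for the inspector; II is strictly dominated.

2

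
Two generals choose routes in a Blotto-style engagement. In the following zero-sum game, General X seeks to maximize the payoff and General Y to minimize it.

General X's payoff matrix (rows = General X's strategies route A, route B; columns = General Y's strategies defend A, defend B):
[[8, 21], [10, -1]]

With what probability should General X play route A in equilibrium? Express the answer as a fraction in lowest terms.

11/24

Row minima are 8 and -1, so General X's maximin is 8; column maxima are 10 and 21, so General Y's minimax is 10. These differ, so the equilibrium is in mixed strategies.
Let General X play route A with probability p. General Y is indifferent when 8p + 10(1−p) = 21p − (1−p), giving p = 11/24.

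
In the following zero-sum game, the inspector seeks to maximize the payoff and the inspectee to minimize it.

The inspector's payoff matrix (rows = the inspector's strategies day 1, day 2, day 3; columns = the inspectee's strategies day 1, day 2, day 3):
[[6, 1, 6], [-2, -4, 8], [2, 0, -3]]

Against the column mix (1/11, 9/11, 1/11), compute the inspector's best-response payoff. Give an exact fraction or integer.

21/11

day 1: (6)·(1/11) + (1)·(9/11) + (6)·(1/11) = 21/11.
day 2: (-2)·(1/11) + (-4)·(9/11) + (8)·(1/11) = -30/11.
day 3: (2)·(1/11) + (0)·(9/11) + (-3)·(1/11) = -1/11.
The best pure response is day 1 with expected payoff 21/11.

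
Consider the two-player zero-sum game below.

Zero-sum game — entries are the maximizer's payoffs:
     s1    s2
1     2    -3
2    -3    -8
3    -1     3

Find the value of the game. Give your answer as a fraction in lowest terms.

Row 2 is strictly dominated by row 1, so the maximizer never plays it.
The remaining 2×2 game on (1, 3) × (s1, s2) has no saddle point. Let the maximizer play 1 with probability p; indifference gives 2p − (1−p) = −3p + 3(1−p), so p = 4/9.
Similarly the minimizer's optimal q on s1 is 2/3, and the value is 2·(2/3) + (-3)·(1/3) = 1/3.

1/3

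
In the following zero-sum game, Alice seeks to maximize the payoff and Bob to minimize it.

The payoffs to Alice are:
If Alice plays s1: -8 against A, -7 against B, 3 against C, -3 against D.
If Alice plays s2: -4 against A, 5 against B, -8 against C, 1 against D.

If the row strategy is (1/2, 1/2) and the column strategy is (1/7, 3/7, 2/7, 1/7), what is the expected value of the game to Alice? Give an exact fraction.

-15/7

Against (1/7, 3/7, 2/7, 1/7), each row's expected payoff is s1: -26/7; s2: -4/7.
Taking the (1/2, 1/2)-weighted average: (1/2)·(-26/7) + (1/2)·(-4/7) = -15/7.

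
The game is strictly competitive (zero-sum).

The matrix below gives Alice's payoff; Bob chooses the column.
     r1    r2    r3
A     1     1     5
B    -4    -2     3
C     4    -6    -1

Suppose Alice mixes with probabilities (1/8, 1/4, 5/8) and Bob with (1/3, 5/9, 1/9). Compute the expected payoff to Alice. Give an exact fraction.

Against (1/3, 5/9, 1/9), each row's expected payoff is A: 13/9; B: -19/9; C: -19/9.
Taking the (1/8, 1/4, 5/8)-weighted average: (1/8)·(13/9) + (1/4)·(-19/9) + (5/8)·(-19/9) = -5/3.

-5/3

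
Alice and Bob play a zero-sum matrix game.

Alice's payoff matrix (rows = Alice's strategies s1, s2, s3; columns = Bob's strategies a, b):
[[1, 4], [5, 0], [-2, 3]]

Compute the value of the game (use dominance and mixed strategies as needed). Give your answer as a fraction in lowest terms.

5/2

Row s3 is strictly dominated by row s1, so Alice never plays it.
The remaining 2×2 game on (s1, s2) × (a, b) has no saddle point. Let Alice play s1 with probability p; indifference gives p + 5(1−p) = 4p, so p = 5/8.
Similarly Bob's optimal q on a is 1/2, and the value is 1·(1/2) + (4)·(1/2) = 5/2.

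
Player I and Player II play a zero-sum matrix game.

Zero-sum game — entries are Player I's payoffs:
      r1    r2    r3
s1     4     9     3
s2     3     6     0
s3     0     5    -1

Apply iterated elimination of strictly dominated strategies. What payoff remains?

3

Column r2 is strictly dominated by r1 for Player II (4<9, 3<6, 0<5); eliminate r2.
Row s3 is strictly dominated by row s1 (4>0, 3>-1); eliminate s3.
Column r1 is strictly dominated by r3 for Player II (3<4, 0<3); eliminate r1.
Row s2 is strictly dominated by row s1 (3>0); eliminate s2.
Only (s1, r3) remains, with payoff 3.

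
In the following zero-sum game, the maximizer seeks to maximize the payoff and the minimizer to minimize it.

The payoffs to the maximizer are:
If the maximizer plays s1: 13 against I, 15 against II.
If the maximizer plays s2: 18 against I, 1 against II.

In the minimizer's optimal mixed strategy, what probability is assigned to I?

Row minima are 13 and 1, so the maximizer's maximin is 13; column maxima are 18 and 15, so the minimizer's minimax is 15. These differ, so the equilibrium is in mixed strategies.
Let the minimizer play I with probability q. The maximizer is indifferent when 13q + 15(1−q) = 18q + (1−q), giving q = 14/19.

14/19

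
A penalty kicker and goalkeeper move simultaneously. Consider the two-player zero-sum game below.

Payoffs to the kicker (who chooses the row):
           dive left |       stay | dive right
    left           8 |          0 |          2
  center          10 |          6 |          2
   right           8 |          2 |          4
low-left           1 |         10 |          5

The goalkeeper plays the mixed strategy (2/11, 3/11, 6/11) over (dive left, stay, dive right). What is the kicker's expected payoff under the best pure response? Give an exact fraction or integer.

left: (8)·(2/11) + (0)·(3/11) + (2)·(6/11) = 28/11.
center: (10)·(2/11) + (6)·(3/11) + (2)·(6/11) = 50/11.
right: (8)·(2/11) + (2)·(3/11) + (4)·(6/11) = 46/11.
low-left: (1)·(2/11) + (10)·(3/11) + (5)·(6/11) = 62/11.
The best pure response is low-left with expected payoff 62/11.

62/11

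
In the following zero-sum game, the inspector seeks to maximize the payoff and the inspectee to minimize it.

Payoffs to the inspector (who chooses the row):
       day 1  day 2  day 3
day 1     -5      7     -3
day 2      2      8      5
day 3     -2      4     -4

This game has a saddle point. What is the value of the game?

2

Row minima: -5, 2, -4 → the inspector's maximin is 2.
Column maxima: 2, 8, 5 → the inspectee's minimax is 2.
They coincide at (day 2, day 1), so the value is 2.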